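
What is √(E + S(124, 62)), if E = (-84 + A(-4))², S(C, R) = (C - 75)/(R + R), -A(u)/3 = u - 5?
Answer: 5*√499627/62 ≈ 57.003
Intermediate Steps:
A(u) = 15 - 3*u (A(u) = -3*(u - 5) = -3*(-5 + u) = 15 - 3*u)
S(C, R) = (-75 + C)/(2*R) (S(C, R) = (-75 + C)/((2*R)) = (-75 + C)*(1/(2*R)) = (-75 + C)/(2*R))
E = 3249 (E = (-84 + (15 - 3*(-4)))² = (-84 + (15 + 12))² = (-84 + 27)² = (-57)² = 3249)
√(E + S(124, 62)) = √(3249 + (½)*(-75 + 124)/62) = √(3249 + (½)*(1/62)*49) = √(3249 + 49/124) = √(402925/124) = 5*√499627/62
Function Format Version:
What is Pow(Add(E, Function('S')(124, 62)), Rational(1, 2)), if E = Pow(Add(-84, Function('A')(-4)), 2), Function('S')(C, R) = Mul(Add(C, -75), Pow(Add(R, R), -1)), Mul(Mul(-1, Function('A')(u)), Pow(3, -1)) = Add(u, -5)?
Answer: Mul(Rational(5, 62), Pow(499627, Rational(1, 2))) ≈ 57.003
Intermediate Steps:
Function('A')(u) = Add(15, Mul(-3, u)) (Function('A')(u) = Mul(-3, Add(u, -5)) = Mul(-3, Add(-5, u)) = Add(15, Mul(-3, u)))
Function('S')(C, R) = Mul(Rational(1, 2), Pow(R, -1), Add(-75, C)) (Function('S')(C, R) = Mul(Add(-75, C), Pow(Mul(2, R), -1)) = Mul(Add(-75, C), Mul(Rational(1, 2), Pow(R, -1))) = Mul(Rational(1, 2), Pow(R, -1), Add(-75, C)))
E = 3249 (E = Pow(Add(-84, Add(15, Mul(-3, -4))), 2) = Pow(Add(-84, Add(15, 12)), 2) = Pow(Add(-84, 27), 2) = Pow(-57, 2) = 3249)
Pow(Add(E, Function('S')(124, 62)), Rational(1, 2)) = Pow(Add(3249, Mul(Rational(1, 2), Pow(62, -1), Add(-75, 124))), Rational(1, 2)) = Pow(Add(3249, Mul(Rational(1, 2), Rational(1, 62), 49)), Rational(1, 2)) = Pow(Add(3249, Rational(49, 124)), Rational(1, 2)) = Pow(Rational(402925, 124), Rational(1, 2)) = Mul(Rational(5, 62), Pow(499627, Rational(1, 2)))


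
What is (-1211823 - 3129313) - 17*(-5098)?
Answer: -4254470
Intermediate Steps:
(-1211823 - 3129313) - 17*(-5098) = -4341136 + 86666 = -4254470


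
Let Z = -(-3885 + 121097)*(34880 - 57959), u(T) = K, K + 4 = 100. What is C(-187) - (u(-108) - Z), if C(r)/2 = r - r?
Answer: 2705135652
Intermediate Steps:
K = 96 (K = -4 + 100 = 96)
u(T) = 96
Z = 2705135748 (Z = -117212*(-23079) = -1*(-2705135748) = 2705135748)
C(r) = 0 (C(r) = 2*(r - r) = 2*0 = 0)
C(-187) - (u(-108) - Z) = 0 - (96 - 1*2705135748) = 0 - (96 - 2705135748) = 0 - 1*(-2705135652) = 0 + 2705135652 = 2705135652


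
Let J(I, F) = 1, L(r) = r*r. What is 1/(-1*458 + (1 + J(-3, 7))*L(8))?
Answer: -1/330 ≈ -0.0030303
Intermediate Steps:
L(r) = r²
1/(-1*458 + (1 + J(-3, 7))*L(8)) = 1/(-1*458 + (1 + 1)*8²) = 1/(-458 + 2*64) = 1/(-458 + 128) = 1/(-330) = -1/330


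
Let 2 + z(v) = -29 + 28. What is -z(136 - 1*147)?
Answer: 3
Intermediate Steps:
z(v) = -3 (z(v) = -2 + (-29 + 28) = -2 - 1 = -3)
-z(136 - 1*147) = -1*(-3) = 3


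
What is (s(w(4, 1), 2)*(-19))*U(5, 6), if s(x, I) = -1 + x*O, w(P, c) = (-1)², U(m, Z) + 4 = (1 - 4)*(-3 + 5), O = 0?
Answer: -190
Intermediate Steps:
U(m, Z) = -10 (U(m, Z) = -4 + (1 - 4)*(-3 + 5) = -4 - 3*2 = -4 - 6 = -10)
w(P, c) = 1
s(x, I) = -1 (s(x, I) = -1 + x*0 = -1 + 0 = -1)
(s(w(4, 1), 2)*(-19))*U(5, 6) = -1*(-19)*(-10) = 19*(-10) = -190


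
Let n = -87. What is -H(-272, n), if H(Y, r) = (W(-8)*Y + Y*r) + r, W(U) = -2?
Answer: -24121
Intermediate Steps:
H(Y, r) = r - 2*Y + Y*r (H(Y, r) = (-2*Y + Y*r) + r = r - 2*Y + Y*r)
-H(-272, n) = -(-87 - 2*(-272) - 272*(-87)) = -(-87 + 544 + 23664) = -1*24121 = -24121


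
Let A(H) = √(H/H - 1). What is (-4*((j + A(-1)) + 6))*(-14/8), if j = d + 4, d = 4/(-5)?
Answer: 322/5 ≈ 64.400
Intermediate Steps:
d = -⅘ (d = 4*(-⅕) = -⅘ ≈ -0.80000)
j = 16/5 (j = -⅘ + 4 = 16/5 ≈ 3.2000)
A(H) = 0 (A(H) = √(1 - 1) = √0 = 0)
(-4*((j + A(-1)) + 6))*(-14/8) = (-4*((16/5 + 0) + 6))*(-14/8) = (-4*(16/5 + 6))*(-14*⅛) = -4*46/5*(-7/4) = -184/5*(-7/4) = 322/5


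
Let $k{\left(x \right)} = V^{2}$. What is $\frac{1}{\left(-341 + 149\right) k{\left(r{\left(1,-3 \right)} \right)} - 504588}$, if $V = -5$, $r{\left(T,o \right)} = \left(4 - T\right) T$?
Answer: $- \frac{1}{509388} \approx -1.9631 \cdot 10^{-6}$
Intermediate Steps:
$r{\left(T,o \right)} = T \left(4 - T\right)$
$k{\left(x \right)} = 25$ ($k{\left(x \right)} = \left(-5\right)^{2} = 25$)
$\frac{1}{\left(-341 + 149\right) k{\left(r{\left(1,-3 \right)} \right)} - 504588} = \frac{1}{\left(-341 + 149\right) 25 - 504588} = \frac{1}{\left(-192\right) 25 - 504588} = \frac{1}{-4800 - 504588} = \frac{1}{-509388} = - \frac{1}{509388}$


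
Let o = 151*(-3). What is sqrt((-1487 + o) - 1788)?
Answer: 4*I*sqrt(233) ≈ 61.057*I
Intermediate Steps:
o = -453
sqrt((-1487 + o) - 1788) = sqrt((-1487 - 453) - 1788) = sqrt(-1940 - 1788) = sqrt(-3728) = 4*I*sqrt(233)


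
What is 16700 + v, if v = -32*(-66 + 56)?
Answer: 17020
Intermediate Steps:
v = 320 (v = -32*(-10) = 320)
16700 + v = 16700 + 320 = 17020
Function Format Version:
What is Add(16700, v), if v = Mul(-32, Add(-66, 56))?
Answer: 17020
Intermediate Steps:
v = 320 (v = Mul(-32, -10) = 320)
Add(16700, v) = Add(16700, 320) = 17020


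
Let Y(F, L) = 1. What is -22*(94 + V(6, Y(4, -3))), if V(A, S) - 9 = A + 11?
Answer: -2640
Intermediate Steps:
V(A, S) = 20 + A (V(A, S) = 9 + (A + 11) = 9 + (11 + A) = 20 + A)
-22*(94 + V(6, Y(4, -3))) = -22*(94 + (20 + 6)) = -22*(94 + 26) = -22*120 = -2640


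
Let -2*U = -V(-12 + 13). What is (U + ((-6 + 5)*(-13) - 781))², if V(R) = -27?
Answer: 2442969/4 ≈ 6.1074e+5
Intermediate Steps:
U = -27/2 (U = -(-1)*(-27)/2 = -½*27 = -27/2 ≈ -13.500)
(U + ((-6 + 5)*(-13) - 781))² = (-27/2 + ((-6 + 5)*(-13) - 781))² = (-27/2 + (-1*(-13) - 781))² = (-27/2 + (13 - 781))² = (-27/2 - 768)² = (-1563/2)² = 2442969/4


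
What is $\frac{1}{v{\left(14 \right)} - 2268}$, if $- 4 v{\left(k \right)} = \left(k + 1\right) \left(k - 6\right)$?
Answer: $- \frac{1}{2298} \approx -0.00043516$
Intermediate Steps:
$v{\left(k \right)} = - \frac{\left(1 + k\right) \left(-6 + k\right)}{4}$ ($v{\left(k \right)} = - \frac{\left(k + 1\right) \left(k - 6\right)}{4} = - \frac{\left(1 + k\right) \left(-6 + k\right)}{4}$)
$\frac{1}{v{\left(14 \right)} - 2268} = \frac{1}{\left(\frac{3}{2} - \frac{14^{2}}{4} + \frac{5}{4} \cdot 14\right) - 2268} = \frac{1}{\left(\frac{3}{2} - 49 + \frac{35}{2}\right) - 2268} = \frac{1}{-30 - 2268} = \frac{1}{-2298} = - \frac{1}{2298}$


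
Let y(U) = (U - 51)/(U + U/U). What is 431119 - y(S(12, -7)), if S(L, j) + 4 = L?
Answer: 3880114/9 ≈ 4.3112e+5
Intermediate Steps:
S(L, j) = -4 + L
y(U) = (-51 + U)/(1 + U) (y(U) = (-51 + U)/(U + 1) = (-51 + U)/(1 + U))
431119 - y(S(12, -7)) = 431119 - (-51 + (-4 + 12))/(1 + (-4 + 12)) = 431119 - (-51 + 8)/(1 + 8) = 431119 - (-43)/9 = 431119 - 1*(-43/9) = 431119 + 43/9 = 3880114/9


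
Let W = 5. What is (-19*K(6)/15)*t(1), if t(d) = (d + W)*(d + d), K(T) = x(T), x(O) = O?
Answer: -456/5 ≈ -91.200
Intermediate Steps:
K(T) = T
t(d) = 2*d*(5 + d) (t(d) = (d + 5)*(d + d) = (5 + d)*(2*d) = 2*d*(5 + d))
(-19*K(6)/15)*t(1) = (-114/15)*(2*1*(5 + 1)) = (-114/15)*(2*1*6) = -19*⅖*12 = -38/5*12 = -456/5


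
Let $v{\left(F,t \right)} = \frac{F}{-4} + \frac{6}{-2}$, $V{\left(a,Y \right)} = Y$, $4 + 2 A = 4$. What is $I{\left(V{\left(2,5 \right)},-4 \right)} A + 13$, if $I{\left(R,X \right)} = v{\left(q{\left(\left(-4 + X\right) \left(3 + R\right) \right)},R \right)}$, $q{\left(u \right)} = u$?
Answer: $13$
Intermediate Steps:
$A = 0$ ($A = -2 + \frac{1}{2} \cdot 4 = -2 + 2 = 0$)
$v{\left(F,t \right)} = -3 - \frac{F}{4}$ ($v{\left(F,t \right)} = F \left(- \frac{1}{4}\right) + 6 \left(- \frac{1}{2}\right) = - \frac{F}{4} - 3 = -3 - \frac{F}{4}$)
$I{\left(R,X \right)} = -3 - \frac{\left(-4 + X\right) \left(3 + R\right)}{4}$
$I{\left(V{\left(2,5 \right)},-4 \right)} A + 13 = \left(5 - -3 - \frac{5}{4} \left(-4\right)\right) 0 + 13 = \left(5 + 3 + 5\right) 0 + 13 = 13 \cdot 0 + 13 = 0 + 13 = 13$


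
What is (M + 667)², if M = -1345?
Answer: 459684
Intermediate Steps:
(M + 667)² = (-1345 + 667)² = (-678)² = 459684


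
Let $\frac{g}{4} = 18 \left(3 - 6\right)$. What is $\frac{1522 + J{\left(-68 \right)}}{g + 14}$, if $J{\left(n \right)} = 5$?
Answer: $- \frac{1527}{202} \approx -7.5594$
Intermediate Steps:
$g = -216$ ($g = 4 \cdot 18 \left(3 - 6\right) = 4 \cdot 18 \left(-3\right) = 4 \left(-54\right) = -216$)
$\frac{1522 + J{\left(-68 \right)}}{g + 14} = \frac{1522 + 5}{-216 + 14} = \frac{1527}{-202} = 1527 \left(- \frac{1}{202}\right) = - \frac{1527}{202}$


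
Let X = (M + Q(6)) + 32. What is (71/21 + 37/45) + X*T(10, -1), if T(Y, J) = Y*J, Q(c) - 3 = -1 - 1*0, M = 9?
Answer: -134126/315 ≈ -425.80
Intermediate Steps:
Q(c) = 2 (Q(c) = 3 + (-1 - 1*0) = 3 + (-1 + 0) = 3 - 1 = 2)
X = 43 (X = (9 + 2) + 32 = 11 + 32 = 43)
T(Y, J) = J*Y
(71/21 + 37/45) + X*T(10, -1) = (71/21 + 37/45) + 43*(-1*10) = (71*(1/21) + 37*(1/45)) + 43*(-10) = (71/21 + 37/45) - 430 = 1324/315 - 430 = -134126/315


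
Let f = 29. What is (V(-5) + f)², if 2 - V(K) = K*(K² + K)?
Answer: 17161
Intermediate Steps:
V(K) = 2 - K*(K + K²) (V(K) = 2 - K*(K² + K) = 2 - K*(K + K²))
(V(-5) + f)² = ((2 - 1*(-5)² - 1*(-5)³) + 29)² = ((2 - 1*25 - 1*(-125)) + 29)² = ((2 - 25 + 125) + 29)² = (102 + 29)² = 131² = 17161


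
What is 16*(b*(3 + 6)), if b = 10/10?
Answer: 144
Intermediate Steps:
b = 1 (b = 10*(1/10) = 1)
16*(b*(3 + 6)) = 16*(1*(3 + 6)) = 16*(1*9) = 16*9 = 144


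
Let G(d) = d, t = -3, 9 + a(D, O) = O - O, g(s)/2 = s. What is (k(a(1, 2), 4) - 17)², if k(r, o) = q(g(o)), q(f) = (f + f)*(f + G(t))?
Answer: 3969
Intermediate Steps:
g(s) = 2*s
a(D, O) = -9 (a(D, O) = -9 + (O - O) = -9 + 0 = -9)
q(f) = 2*f*(-3 + f) (q(f) = (f + f)*(f - 3) = (2*f)*(-3 + f) = 2*f*(-3 + f))
k(r, o) = 4*o*(-3 + 2*o) (k(r, o) = 2*(2*o)*(-3 + 2*o) = 4*o*(-3 + 2*o))
(k(a(1, 2), 4) - 17)² = (4*4*(-3 + 2*4) - 17)² = (4*4*(-3 + 8) - 17)² = (4*4*5 - 17)² = (80 - 17)² = 63² = 3969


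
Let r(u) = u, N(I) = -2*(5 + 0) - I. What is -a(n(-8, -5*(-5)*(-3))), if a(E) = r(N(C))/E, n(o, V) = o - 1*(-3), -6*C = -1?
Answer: -61/30 ≈ -2.0333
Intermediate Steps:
C = ⅙ (C = -⅙*(-1) = ⅙ ≈ 0.16667)
N(I) = -10 - I (N(I) = -2*5 - I = -10 - I)
n(o, V) = 3 + o (n(o, V) = o + 3 = 3 + o)
a(E) = -61/(6*E) (a(E) = (-10 - 1*⅙)/E = (-10 - ⅙)/E = -61/(6*E))
-a(n(-8, -5*(-5)*(-3))) = -(-61)/(6*(3 - 8)) = -(-61)/(6*(-5)) = -(-61)*(-1)/(6*5) = -1*61/30 = -61/30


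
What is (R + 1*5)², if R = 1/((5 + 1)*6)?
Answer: 32761/1296 ≈ 25.279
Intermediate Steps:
R = 1/36 (R = 1/(6*6) = 1/36 ≈ 0.027778)
(R + 1*5)² = (1/36 + 1*5)² = (1/36 + 5)² = (181/36)² = 32761/1296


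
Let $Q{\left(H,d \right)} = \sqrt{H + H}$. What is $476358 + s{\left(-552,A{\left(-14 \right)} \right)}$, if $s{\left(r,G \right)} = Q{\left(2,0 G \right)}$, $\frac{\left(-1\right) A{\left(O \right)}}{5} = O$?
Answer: $476360$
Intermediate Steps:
$A{\left(O \right)} = - 5 O$
$Q{\left(H,d \right)} = \sqrt{2} \sqrt{H}$ ($Q{\left(H,d \right)} = \sqrt{2 H} = \sqrt{2} \sqrt{H}$)
$s{\left(r,G \right)} = 2$ ($s{\left(r,G \right)} = \sqrt{2} \sqrt{2} = 2$)
$476358 + s{\left(-552,A{\left(-14 \right)} \right)} = 476358 + 2 = 476360$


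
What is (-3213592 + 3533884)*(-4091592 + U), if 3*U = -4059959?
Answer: -1743961647540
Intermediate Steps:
U = -4059959/3 (U = (⅓)*(-4059959) = -4059959/3 ≈ -1.3533e+6)
(-3213592 + 3533884)*(-4091592 + U) = (-3213592 + 3533884)*(-4091592 - 4059959/3) = 320292*(-16334735/3) = -1743961647540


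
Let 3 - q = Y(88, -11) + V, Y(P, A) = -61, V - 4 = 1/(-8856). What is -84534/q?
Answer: -748633104/531361 ≈ -1408.9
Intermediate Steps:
V = 35423/8856 (V = 4 + 1/(-8856) = 4 - 1/8856 = 35423/8856 ≈ 3.9999)
q = 531361/8856 (q = 3 - (-61 + 35423/8856) = 3 - 1*(-504793/8856) = 3 + 504793/8856 = 531361/8856 ≈ 60.000)
-84534/q = -84534/531361/8856 = -84534*8856/531361 = -748633104/531361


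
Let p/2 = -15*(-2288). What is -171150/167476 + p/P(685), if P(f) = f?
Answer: 1137831489/11472106 ≈ 99.182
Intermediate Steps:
p = 68640 (p = 2*(-15*(-2288)) = 2*34320 = 68640)
-171150/167476 + p/P(685) = -171150/167476 + 68640/685 = -171150*1/167476 + 68640*(1/685) = -85575/83738 + 13728/137 = 1137831489/11472106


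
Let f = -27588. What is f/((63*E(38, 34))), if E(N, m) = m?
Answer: -4598/357 ≈ -12.880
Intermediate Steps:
f/((63*E(38, 34))) = -27588/(63*34) = -27588/2142 = -27588*1/2142 = -4598/357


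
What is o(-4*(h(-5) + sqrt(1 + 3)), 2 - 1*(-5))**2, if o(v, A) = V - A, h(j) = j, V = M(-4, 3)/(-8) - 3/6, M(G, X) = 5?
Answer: 4225/64 ≈ 66.016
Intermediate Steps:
V = -9/8 (V = 5/(-8) - 3/6 = 5*(-1/8) - 3*1/6 = -5/8 - 1/2 = -9/8 ≈ -1.1250)
o(v, A) = -9/8 - A
o(-4*(h(-5) + sqrt(1 + 3)), 2 - 1*(-5))**2 = (-9/8 - (2 - 1*(-5)))**2 = (-9/8 - (2 + 5))**2 = (-9/8 - 1*7)**2 = (-9/8 - 7)**2 = (-65/8)**2 = 4225/64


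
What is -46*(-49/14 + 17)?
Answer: -621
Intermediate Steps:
-46*(-49/14 + 17) = -46*(-49*1/14 + 17) = -46*(-7/2 + 17) = -46*27/2 = -621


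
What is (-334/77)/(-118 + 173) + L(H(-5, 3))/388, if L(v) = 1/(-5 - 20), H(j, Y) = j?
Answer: -648807/8215900 ≈ -0.078970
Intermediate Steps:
L(v) = -1/25 (L(v) = 1/(-25) = -1/25)
(-334/77)/(-118 + 173) + L(H(-5, 3))/388 = (-334/77)/(-118 + 173) - 1/25/388 = -334*1/77/55 - 1/25*1/388 = -334/77*1/55 - 1/9700 = -334/4235 - 1/9700 = -648807/8215900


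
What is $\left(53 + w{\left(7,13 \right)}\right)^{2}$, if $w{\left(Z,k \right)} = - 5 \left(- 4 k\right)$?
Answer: $97969$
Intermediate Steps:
$w{\left(Z,k \right)} = 20 k$
$\left(53 + w{\left(7,13 \right)}\right)^{2} = \left(53 + 20 \cdot 13\right)^{2} = \left(53 + 260\right)^{2} = 313^{2} = 97969$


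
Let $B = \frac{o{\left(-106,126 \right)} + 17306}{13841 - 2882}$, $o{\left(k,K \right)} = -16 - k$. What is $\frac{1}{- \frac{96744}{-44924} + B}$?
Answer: $\frac{123080529}{460428850} \approx 0.26732$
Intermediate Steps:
$B = \frac{17396}{10959}$ ($B = \frac{\left(-16 - -106\right) + 17306}{13841 - 2882} = \frac{\left(-16 + 106\right) + 17306}{10959} = \left(90 + 17306\right) \frac{1}{10959} = 17396 \cdot \frac{1}{10959} = \frac{17396}{10959} \approx 1.5874$)
$\frac{1}{- \frac{96744}{-44924} + B} = \frac{1}{- \frac{96744}{-44924} + \frac{17396}{10959}} = \frac{1}{\left(-96744\right) \left(- \frac{1}{44924}\right) + \frac{17396}{10959}} = \frac{1}{\frac{24186}{11231} + \frac{17396}{10959}} = \frac{1}{\frac{460428850}{123080529}} = \frac{123080529}{460428850}$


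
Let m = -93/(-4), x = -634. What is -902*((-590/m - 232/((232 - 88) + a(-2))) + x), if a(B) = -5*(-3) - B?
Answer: 8924765036/14973 ≈ 5.9606e+5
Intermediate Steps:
m = 93/4 (m = -93*(-¼) = 93/4 ≈ 23.250)
a(B) = 15 - B
-902*((-590/m - 232/((232 - 88) + a(-2))) + x) = -902*((-590/93/4 - 232/((232 - 88) + (15 - 1*(-2)))) - 634) = -902*((-590*4/93 - 232/(144 + (15 + 2))) - 634) = -902*((-2360/93 - 232/(144 + 17)) - 634) = -902*((-2360/93 - 232/161) - 634) = -902*(-401536/14973 - 634) = -902*(-9894418/14973) = 8924765036/14973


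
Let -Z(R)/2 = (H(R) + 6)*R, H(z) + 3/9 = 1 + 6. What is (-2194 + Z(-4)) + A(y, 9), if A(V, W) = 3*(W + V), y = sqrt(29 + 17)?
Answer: -6197/3 + 3*sqrt(46) ≈ -2045.3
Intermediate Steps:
H(z) = 20/3 (H(z) = -1/3 + (1 + 6) = -1/3 + 7 = 20/3)
y = sqrt(46) ≈ 6.7823
A(V, W) = 3*V + 3*W (A(V, W) = 3*(V + W) = 3*V + 3*W)
Z(R) = -76*R/3 (Z(R) = -2*(20/3 + 6)*R = -76*R/3)
(-2194 + Z(-4)) + A(y, 9) = (-2194 - 76/3*(-4)) + (3*sqrt(46) + 3*9) = (-2194 + 304/3) + (3*sqrt(46) + 27) = -6278/3 + (27 + 3*sqrt(46)) = -6197/3 + 3*sqrt(46)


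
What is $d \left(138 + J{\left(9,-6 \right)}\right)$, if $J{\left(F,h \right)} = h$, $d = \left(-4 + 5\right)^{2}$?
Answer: $132$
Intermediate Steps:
$d = 1$ ($d = 1^{2} = 1$)
$d \left(138 + J{\left(9,-6 \right)}\right) = 1 \left(138 - 6\right) = 1 \cdot 132 = 132$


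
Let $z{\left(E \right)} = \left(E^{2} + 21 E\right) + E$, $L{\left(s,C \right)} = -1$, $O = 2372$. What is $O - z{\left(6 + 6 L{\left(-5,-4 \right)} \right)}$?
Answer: $2372$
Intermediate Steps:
$z{\left(E \right)} = E^{2} + 22 E$
$O - z{\left(6 + 6 L{\left(-5,-4 \right)} \right)} = 2372 - \left(6 + 6 \left(-1\right)\right) \left(22 + \left(6 + 6 \left(-1\right)\right)\right) = 2372 - \left(6 - 6\right) \left(22 + \left(6 - 6\right)\right) = 2372 - 0 \left(22 + 0\right) = 2372 - 0 \cdot 22 = 2372 - 0 = 2372 + 0 = 2372$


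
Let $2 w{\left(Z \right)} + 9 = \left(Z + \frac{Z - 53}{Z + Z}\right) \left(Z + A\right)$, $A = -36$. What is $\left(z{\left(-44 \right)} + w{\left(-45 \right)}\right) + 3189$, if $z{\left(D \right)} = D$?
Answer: $\frac{49189}{10} \approx 4918.9$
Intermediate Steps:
$w{\left(Z \right)} = - \frac{9}{2} + \frac{\left(-36 + Z\right) \left(Z + \frac{-53 + Z}{2 Z}\right)}{2}$ ($w{\left(Z \right)} = - \frac{9}{2} + \frac{\left(Z + \frac{Z - 53}{Z + Z}\right) \left(Z - 36\right)}{2} = - \frac{9}{2} + \frac{\left(Z + \frac{-53 + Z}{2 Z}\right) \left(-36 + Z\right)}{2} = - \frac{9}{2} + \frac{\left(-36 + Z\right) \left(Z + \frac{-53 + Z}{2 Z}\right)}{2}$)
$\left(z{\left(-44 \right)} + w{\left(-45 \right)}\right) + 3189 = \left(-44 + \frac{1908 - - 45 \left(107 - 2 \left(-45\right)^{2} + 71 \left(-45\right)\right)}{4 \left(-45\right)}\right) + 3189 = \left(-44 + \frac{1}{4} \left(- \frac{1}{45}\right) \left(1908 - - 45 \left(107 - 4050 - 3195\right)\right)\right) + 3189 = \left(-44 + \frac{1}{4} \left(- \frac{1}{45}\right) \left(1908 - \left(-45\right) \left(-7138\right)\right)\right) + 3189 = \left(-44 + \frac{1}{4} \left(- \frac{1}{45}\right) \left(1908 - 321210\right)\right) + 3189 = \left(-44 + \frac{1}{4} \left(- \frac{1}{45}\right) \left(-319302\right)\right) + 3189 = \left(-44 + \frac{17739}{10}\right) + 3189 = \frac{17299}{10} + 3189 = \frac{49189}{10}$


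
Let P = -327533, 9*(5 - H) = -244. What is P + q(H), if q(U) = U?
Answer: -2947508/9 ≈ -3.2750e+5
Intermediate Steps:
H = 289/9 (H = 5 - ⅑*(-244) = 5 + 244/9 = 289/9 ≈ 32.111)
P + q(H) = -327533 + 289/9 = -2947508/9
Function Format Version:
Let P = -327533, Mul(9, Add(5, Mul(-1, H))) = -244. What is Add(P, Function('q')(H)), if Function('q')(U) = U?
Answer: Rational(-2947508, 9) ≈ -3.2750e+5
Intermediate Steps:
H = Rational(289, 9) (H = Add(5, Mul(Rational(-1, 9), -244)) = Add(5, Rational(244, 9)) = Rational(289, 9) ≈ 32.111)
Add(P, Function('q')(H)) = Add(-327533, Rational(289, 9)) = Rational(-2947508, 9)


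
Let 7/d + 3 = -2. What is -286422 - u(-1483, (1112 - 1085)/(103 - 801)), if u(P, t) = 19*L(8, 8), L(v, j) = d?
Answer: -1431977/5 ≈ -2.8640e+5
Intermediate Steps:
d = -7/5 (d = 7/(-3 - 2) = 7/(-5) = 7*(-⅕) = -7/5 ≈ -1.4000)
L(v, j) = -7/5
u(P, t) = -133/5 (u(P, t) = 19*(-7/5) = -133/5)
-286422 - u(-1483, (1112 - 1085)/(103 - 801)) = -286422 - 1*(-133/5) = -286422 + 133/5 = -1431977/5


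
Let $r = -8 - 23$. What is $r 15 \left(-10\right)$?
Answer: $4650$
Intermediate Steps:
$r = -31$
$r 15 \left(-10\right) = \left(-31\right) 15 \left(-10\right) = \left(-465\right) \left(-10\right) = 4650$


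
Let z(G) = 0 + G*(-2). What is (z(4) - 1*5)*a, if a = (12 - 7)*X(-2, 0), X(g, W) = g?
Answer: 130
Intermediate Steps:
z(G) = -2*G (z(G) = 0 - 2*G = -2*G)
a = -10 (a = (12 - 7)*(-2) = 5*(-2) = -10)
(z(4) - 1*5)*a = (-2*4 - 1*5)*(-10) = (-8 - 5)*(-10) = -13*(-10) = 130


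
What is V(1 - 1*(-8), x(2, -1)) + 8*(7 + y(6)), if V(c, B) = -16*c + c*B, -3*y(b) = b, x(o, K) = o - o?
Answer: -104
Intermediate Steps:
x(o, K) = 0
y(b) = -b/3
V(c, B) = -16*c + B*c
V(1 - 1*(-8), x(2, -1)) + 8*(7 + y(6)) = (1 - 1*(-8))*(-16 + 0) + 8*(7 - ⅓*6) = (1 + 8)*(-16) + 8*(7 - 2) = 9*(-16) + 8*5 = -144 + 40 = -104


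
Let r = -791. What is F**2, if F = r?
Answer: 625681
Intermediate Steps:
F = -791
F**2 = (-791)**2 = 625681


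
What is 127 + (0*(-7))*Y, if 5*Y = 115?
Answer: 127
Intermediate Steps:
Y = 23 (Y = (⅕)*115 = 23)
127 + (0*(-7))*Y = 127 + (0*(-7))*23 = 127 + 0*23 = 127 + 0 = 127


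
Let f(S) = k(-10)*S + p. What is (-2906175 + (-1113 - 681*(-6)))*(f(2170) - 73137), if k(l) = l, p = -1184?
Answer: 278768359242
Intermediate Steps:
f(S) = -1184 - 10*S (f(S) = -10*S - 1184 = -1184 - 10*S)
(-2906175 + (-1113 - 681*(-6)))*(f(2170) - 73137) = (-2906175 + (-1113 - 681*(-6)))*((-1184 - 10*2170) - 73137) = (-2906175 + (-1113 + 4086))*((-1184 - 21700) - 73137) = (-2906175 + 2973)*(-22884 - 73137) = -2903202*(-96021) = 278768359242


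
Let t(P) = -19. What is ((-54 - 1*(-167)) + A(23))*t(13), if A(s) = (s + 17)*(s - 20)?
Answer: -4427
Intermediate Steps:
A(s) = (-20 + s)*(17 + s) (A(s) = (17 + s)*(-20 + s) = (-20 + s)*(17 + s))
((-54 - 1*(-167)) + A(23))*t(13) = ((-54 - 1*(-167)) + (-340 + 23² - 3*23))*(-19) = ((-54 + 167) + (-340 + 529 - 69))*(-19) = (113 + 120)*(-19) = 233*(-19) = -4427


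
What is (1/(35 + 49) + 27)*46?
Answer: 52187/42 ≈ 1242.5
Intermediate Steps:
(1/(35 + 49) + 27)*46 = (1/84 + 27)*46 = (2269/84)*46 = 52187/42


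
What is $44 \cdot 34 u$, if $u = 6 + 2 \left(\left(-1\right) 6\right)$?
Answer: $-8976$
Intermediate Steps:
$u = -6$ ($u = 6 + 2 \left(-6\right) = 6 - 12 = -6$)
$44 \cdot 34 u = 44 \cdot 34 \left(-6\right) = 1496 \left(-6\right) = -8976$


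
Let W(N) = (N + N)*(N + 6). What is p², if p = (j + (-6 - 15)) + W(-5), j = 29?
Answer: 4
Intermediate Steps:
W(N) = 2*N*(6 + N) (W(N) = (2*N)*(6 + N) = 2*N*(6 + N))
p = -2 (p = (29 + (-6 - 15)) + 2*(-5)*(6 - 5) = (29 - 21) + 2*(-5)*1 = 8 - 10 = -2)
p² = (-2)² = 4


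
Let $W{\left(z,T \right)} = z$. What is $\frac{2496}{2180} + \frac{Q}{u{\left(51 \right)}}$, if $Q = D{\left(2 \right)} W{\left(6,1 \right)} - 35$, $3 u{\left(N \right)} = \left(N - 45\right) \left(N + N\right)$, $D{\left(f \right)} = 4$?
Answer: $\frac{121301}{111180} \approx 1.091$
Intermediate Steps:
$u{\left(N \right)} = \frac{2 N \left(-45 + N\right)}{3}$ ($u{\left(N \right)} = \frac{\left(N - 45\right) \left(N + N\right)}{3} = \frac{\left(-45 + N\right) 2 N}{3} = \frac{2 N \left(-45 + N\right)}{3}$)
$Q = -11$ ($Q = 4 \cdot 6 - 35 = 24 - 35 = -11$)
$\frac{2496}{2180} + \frac{Q}{u{\left(51 \right)}} = \frac{2496}{2180} - \frac{11}{\frac{2}{3} \cdot 51 \left(-45 + 51\right)} = 2496 \cdot \frac{1}{2180} - \frac{11}{\frac{2}{3} \cdot 51 \cdot 6} = \frac{624}{545} - \frac{11}{204} = \frac{121301}{111180}$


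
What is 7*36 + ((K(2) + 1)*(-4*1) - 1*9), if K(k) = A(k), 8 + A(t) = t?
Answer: 263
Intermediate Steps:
A(t) = -8 + t
K(k) = -8 + k
7*36 + ((K(2) + 1)*(-4*1) - 1*9) = 7*36 + (((-8 + 2) + 1)*(-4*1) - 1*9) = 252 + ((-6 + 1)*(-4) - 9) = 252 + (-5*(-4) - 9) = 252 + (20 - 9) = 252 + 11 = 263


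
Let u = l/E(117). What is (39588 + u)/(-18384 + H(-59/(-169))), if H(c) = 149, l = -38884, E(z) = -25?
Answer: -1028584/455875 ≈ -2.2563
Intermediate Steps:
u = 38884/25 (u = -38884/(-25) = -38884*(-1/25) = 38884/25 ≈ 1555.4)
(39588 + u)/(-18384 + H(-59/(-169))) = (39588 + 38884/25)/(-18384 + 149) = (1028584/25)/(-18235) = (1028584/25)*(-1/18235) = -1028584/455875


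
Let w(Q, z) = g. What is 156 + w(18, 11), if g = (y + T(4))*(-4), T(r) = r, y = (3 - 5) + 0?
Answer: 148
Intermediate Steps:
y = -2 (y = -2 + 0 = -2)
g = -8 (g = (-2 + 4)*(-4) = 2*(-4) = -8)
w(Q, z) = -8
156 + w(18, 11) = 156 - 8 = 148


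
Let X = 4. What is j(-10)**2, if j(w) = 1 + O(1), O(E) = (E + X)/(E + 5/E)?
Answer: 121/36 ≈ 3.3611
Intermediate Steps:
O(E) = (4 + E)/(E + 5/E) (O(E) = (E + 4)/(E + 5/E) = (4 + E)/(E + 5/E))
j(w) = 11/6 (j(w) = 1 + 1*(4 + 1)/(5 + 1**2) = 1 + 1*5/(5 + 1) = 1 + 1*5/6 = 1 + 1*(1/6)*5 = 1 + 5/6 = 11/6)
j(-10)**2 = (11/6)**2 = 121/36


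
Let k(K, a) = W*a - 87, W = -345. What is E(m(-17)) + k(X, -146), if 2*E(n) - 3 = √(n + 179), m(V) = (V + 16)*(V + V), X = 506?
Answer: 100569/2 + √213/2 ≈ 50292.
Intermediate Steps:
m(V) = 2*V*(16 + V) (m(V) = (16 + V)*(2*V) = 2*V*(16 + V))
k(K, a) = -87 - 345*a (k(K, a) = -345*a - 87 = -87 - 345*a)
E(n) = 3/2 + √(179 + n)/2 (E(n) = 3/2 + √(n + 179)/2 = 3/2 + √(179 + n)/2)
E(m(-17)) + k(X, -146) = (3/2 + √(179 + 2*(-17)*(16 - 17))/2) + (-87 - 345*(-146)) = (3/2 + √(179 + 2*(-17)*(-1))/2) + (-87 + 50370) = (3/2 + √(179 + 34)/2) + 50283 = (3/2 + √213/2) + 50283 = 100569/2 + √213/2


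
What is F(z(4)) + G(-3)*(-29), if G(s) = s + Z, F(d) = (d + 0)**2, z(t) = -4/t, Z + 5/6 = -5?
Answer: 1543/6 ≈ 257.17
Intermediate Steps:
Z = -35/6 (Z = -5/6 - 5 = -35/6 ≈ -5.8333)
F(d) = d**2
G(s) = -35/6 + s (G(s) = s - 35/6 = -35/6 + s)
F(z(4)) + G(-3)*(-29) = (-4/4)**2 + (-35/6 - 3)*(-29) = (-4*1/4)**2 - 53/6*(-29) = (-1)**2 + 1537/6 = 1 + 1537/6 = 1543/6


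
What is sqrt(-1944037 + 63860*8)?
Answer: I*sqrt(1433157) ≈ 1197.1*I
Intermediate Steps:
sqrt(-1944037 + 63860*8) = sqrt(-1944037 + 510880) = sqrt(-1433157) = I*sqrt(1433157)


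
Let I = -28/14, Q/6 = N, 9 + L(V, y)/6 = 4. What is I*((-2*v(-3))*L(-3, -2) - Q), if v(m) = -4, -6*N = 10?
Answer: 460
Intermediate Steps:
L(V, y) = -30 (L(V, y) = -54 + 6*4 = -54 + 24 = -30)
N = -5/3 (N = -⅙*10 = -5/3 ≈ -1.6667)
Q = -10 (Q = 6*(-5/3) = -10)
I = -2 (I = -28*1/14 = -2)
I*((-2*v(-3))*L(-3, -2) - Q) = -2*(-2*(-4)*(-30) - 1*(-10)) = -2*(8*(-30) + 10) = -2*(-240 + 10) = -2*(-230) = 460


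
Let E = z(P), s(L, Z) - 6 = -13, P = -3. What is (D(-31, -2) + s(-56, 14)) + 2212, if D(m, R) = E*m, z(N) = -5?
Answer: 2360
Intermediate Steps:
s(L, Z) = -7 (s(L, Z) = 6 - 13 = -7)
E = -5
D(m, R) = -5*m
(D(-31, -2) + s(-56, 14)) + 2212 = (-5*(-31) - 7) + 2212 = (155 - 7) + 2212 = 148 + 2212 = 2360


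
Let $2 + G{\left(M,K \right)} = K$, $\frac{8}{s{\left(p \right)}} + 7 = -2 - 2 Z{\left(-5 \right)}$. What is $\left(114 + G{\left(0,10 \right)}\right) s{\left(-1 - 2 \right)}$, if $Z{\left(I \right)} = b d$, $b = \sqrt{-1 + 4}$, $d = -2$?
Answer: $- \frac{2928}{11} - \frac{3904 \sqrt{3}}{33} \approx -471.09$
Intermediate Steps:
$b = \sqrt{3} \approx 1.732$
$Z{\left(I \right)} = - 2 \sqrt{3}$ ($Z{\left(I \right)} = \sqrt{3} \left(-2\right) = - 2 \sqrt{3}$)
$s{\left(p \right)} = \frac{8}{-9 + 4 \sqrt{3}}$ ($s{\left(p \right)} = \frac{8}{-7 - \left(2 + 2 \left(- 2 \sqrt{3}\right)\right)} = \frac{8}{-7 - \left(2 - 4 \sqrt{3}\right)} = \frac{8}{-9 + 4 \sqrt{3}}$)
$G{\left(M,K \right)} = -2 + K$
$\left(114 + G{\left(0,10 \right)}\right) s{\left(-1 - 2 \right)} = \left(114 + \left(-2 + 10\right)\right) \left(- \frac{24}{11} - \frac{32 \sqrt{3}}{33}\right) = \left(114 + 8\right) \left(- \frac{24}{11} - \frac{32 \sqrt{3}}{33}\right) = 122 \left(- \frac{24}{11} - \frac{32 \sqrt{3}}{33}\right) = - \frac{2928}{11} - \frac{3904 \sqrt{3}}{33}$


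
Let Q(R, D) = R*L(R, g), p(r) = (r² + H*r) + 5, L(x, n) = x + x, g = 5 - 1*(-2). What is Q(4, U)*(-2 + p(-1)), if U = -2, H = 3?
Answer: 32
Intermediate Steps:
g = 7 (g = 5 + 2 = 7)
L(x, n) = 2*x
p(r) = 5 + r² + 3*r (p(r) = (r² + 3*r) + 5 = 5 + r² + 3*r)
Q(R, D) = 2*R² (Q(R, D) = R*(2*R) = 2*R²)
Q(4, U)*(-2 + p(-1)) = (2*4²)*(-2 + (5 + (-1)² + 3*(-1))) = (2*16)*(-2 + (5 + 1 - 3)) = 32*(-2 + 3) = 32*1 = 32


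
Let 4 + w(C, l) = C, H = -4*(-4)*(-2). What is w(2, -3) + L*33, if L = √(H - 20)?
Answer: -2 + 66*I*√13 ≈ -2.0 + 237.97*I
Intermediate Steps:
H = -32 (H = 16*(-2) = -32)
w(C, l) = -4 + C
L = 2*I*√13 (L = √(-32 - 20) = √(-52) = 2*I*√13 ≈ 7.2111*I)
w(2, -3) + L*33 = (-4 + 2) + (2*I*√13)*33 = -2 + 66*I*√13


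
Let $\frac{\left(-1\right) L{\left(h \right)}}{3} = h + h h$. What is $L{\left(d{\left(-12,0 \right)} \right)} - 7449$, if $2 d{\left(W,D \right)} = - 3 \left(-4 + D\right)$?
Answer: $-7575$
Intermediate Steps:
$d{\left(W,D \right)} = 6 - \frac{3 D}{2}$ ($d{\left(W,D \right)} = \frac{\left(-3\right) \left(-4 + D\right)}{2} = \frac{12 - 3 D}{2} = 6 - \frac{3 D}{2}$)
$L{\left(h \right)} = - 3 h - 3 h^{2}$ ($L{\left(h \right)} = - 3 \left(h + h h\right) = - 3 \left(h + h^{2}\right) = - 3 h - 3 h^{2}$)
$L{\left(d{\left(-12,0 \right)} \right)} - 7449 = - 3 \left(6 - 0\right) \left(1 + \left(6 - 0\right)\right) - 7449 = - 3 \left(6 + 0\right) \left(1 + \left(6 + 0\right)\right) - 7449 = \left(-3\right) 6 \left(1 + 6\right) - 7449 = \left(-3\right) 6 \cdot 7 - 7449 = -126 - 7449 = -7575$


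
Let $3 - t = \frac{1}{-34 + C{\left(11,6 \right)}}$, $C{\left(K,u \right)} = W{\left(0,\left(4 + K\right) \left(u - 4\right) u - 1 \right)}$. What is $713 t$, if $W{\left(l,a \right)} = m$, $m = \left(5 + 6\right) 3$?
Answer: $2852$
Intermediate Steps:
$m = 33$ ($m = 11 \cdot 3 = 33$)
$W{\left(l,a \right)} = 33$
$C{\left(K,u \right)} = 33$
$t = 4$ ($t = 3 - \frac{1}{-34 + 33} = 3 - \frac{1}{-1} = 3 - -1 = 3 + 1 = 4$)
$713 t = 713 \cdot 4 = 2852$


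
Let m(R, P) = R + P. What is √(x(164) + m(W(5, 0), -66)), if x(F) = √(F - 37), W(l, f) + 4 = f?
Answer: √(-70 + √127) ≈ 7.6636*I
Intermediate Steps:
W(l, f) = -4 + f
m(R, P) = P + R
x(F) = √(-37 + F)
√(x(164) + m(W(5, 0), -66)) = √(√(-37 + 164) + (-66 + (-4 + 0))) = √(√127 + (-66 - 4)) = √(√127 - 70) = √(-70 + √127)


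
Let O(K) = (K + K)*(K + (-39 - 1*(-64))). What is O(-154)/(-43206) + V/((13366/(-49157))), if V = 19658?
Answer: -3479309320579/48124283 ≈ -72298.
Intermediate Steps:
O(K) = 2*K*(25 + K) (O(K) = (2*K)*(K + (-39 + 64)) = (2*K)*(K + 25) = (2*K)*(25 + K) = 2*K*(25 + K))
O(-154)/(-43206) + V/((13366/(-49157))) = (2*(-154)*(25 - 154))/(-43206) + 19658/((13366/(-49157))) = (2*(-154)*(-129))*(-1/43206) + 19658/((13366*(-1/49157))) = 39732*(-1/43206) + 19658/(-13366/49157) = -6622/7201 + 19658*(-49157/13366) = -6622/7201 - 483164153/6683 = -3479309320579/48124283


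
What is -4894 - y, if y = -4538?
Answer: -356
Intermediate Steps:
-4894 - y = -4894 - 1*(-4538) = -4894 + 4538 = -356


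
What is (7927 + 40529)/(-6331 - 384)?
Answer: -48456/6715 ≈ -7.2161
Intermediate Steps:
(7927 + 40529)/(-6331 - 384) = 48456/(-6715) = 48456*(-1/6715) = -48456/6715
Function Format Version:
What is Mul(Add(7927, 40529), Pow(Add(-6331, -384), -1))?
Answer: Rational(-48456, 6715) ≈ -7.2161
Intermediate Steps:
Mul(Add(7927, 40529), Pow(Add(-6331, -384), -1)) = Mul(48456, Pow(-6715, -1)) = Mul(48456, Rational(-1, 6715)) = Rational(-48456, 6715)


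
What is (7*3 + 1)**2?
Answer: 484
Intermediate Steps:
(7*3 + 1)**2 = (21 + 1)**2 = 22**2 = 484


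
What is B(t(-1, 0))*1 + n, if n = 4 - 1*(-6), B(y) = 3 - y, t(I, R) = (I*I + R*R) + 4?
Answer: 8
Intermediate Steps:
t(I, R) = 4 + I**2 + R**2 (t(I, R) = (I**2 + R**2) + 4 = 4 + I**2 + R**2)
n = 10 (n = 4 + 6 = 10)
B(t(-1, 0))*1 + n = (3 - (4 + (-1)**2 + 0**2))*1 + 10 = (3 - (4 + 1 + 0))*1 + 10 = (3 - 1*5)*1 + 10 = (3 - 5)*1 + 10 = -2*1 + 10 = -2 + 10 = 8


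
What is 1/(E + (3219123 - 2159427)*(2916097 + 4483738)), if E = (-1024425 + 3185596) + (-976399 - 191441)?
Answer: 1/7841576543491 ≈ 1.2753e-13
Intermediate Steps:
E = 993331 (E = 2161171 - 1167840 = 993331)
1/(E + (3219123 - 2159427)*(2916097 + 4483738)) = 1/(993331 + (3219123 - 2159427)*(2916097 + 4483738)) = 1/(993331 + 1059696*7399835) = 1/(993331 + 7841575550160) = 1/7841576543491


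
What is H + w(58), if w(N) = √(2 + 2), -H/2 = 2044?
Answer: -4086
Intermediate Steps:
H = -4088 (H = -2*2044 = -4088)
w(N) = 2 (w(N) = √4 = 2)
H + w(58) = -4088 + 2 = -4086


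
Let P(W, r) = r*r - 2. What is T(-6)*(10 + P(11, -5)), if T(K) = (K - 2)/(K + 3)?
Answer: 88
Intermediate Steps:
P(W, r) = -2 + r**2 (P(W, r) = r**2 - 2 = -2 + r**2)
T(K) = (-2 + K)/(3 + K)
T(-6)*(10 + P(11, -5)) = ((-2 - 6)/(3 - 6))*(10 + (-2 + (-5)**2)) = (-8/(-3))*(10 + (-2 + 25)) = (-1/3*(-8))*(10 + 23) = (8/3)*33 = 88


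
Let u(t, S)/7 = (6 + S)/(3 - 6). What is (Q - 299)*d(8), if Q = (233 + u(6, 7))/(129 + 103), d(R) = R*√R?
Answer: -414992*√2/87 ≈ -6745.8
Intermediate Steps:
d(R) = R^(3/2)
u(t, S) = -14 - 7*S/3 (u(t, S) = 7*((6 + S)/(3 - 6)) = 7*((6 + S)/(-3)) = 7*((6 + S)*(-⅓)) = 7*(-2 - S/3) = -14 - 7*S/3)
Q = 76/87 (Q = (233 + (-14 - 7/3*7))/(129 + 103) = (233 + (-14 - 49/3))/232 = (233 - 91/3)*(1/232) = (608/3)*(1/232) = 76/87 ≈ 0.87356)
(Q - 299)*d(8) = (76/87 - 299)*8^(3/2) = -414992*√2/87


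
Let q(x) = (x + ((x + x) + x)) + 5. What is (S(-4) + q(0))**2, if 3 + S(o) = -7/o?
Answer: 225/16 ≈ 14.063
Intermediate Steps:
S(o) = -3 - 7/o
q(x) = 5 + 4*x (q(x) = (x + (2*x + x)) + 5 = (x + 3*x) + 5 = 4*x + 5 = 5 + 4*x)
(S(-4) + q(0))**2 = ((-3 - 7/(-4)) + (5 + 4*0))**2 = ((-3 - 7*(-1/4)) + (5 + 0))**2 = ((-3 + 7/4) + 5)**2 = (-5/4 + 5)**2 = (15/4)**2 = 225/16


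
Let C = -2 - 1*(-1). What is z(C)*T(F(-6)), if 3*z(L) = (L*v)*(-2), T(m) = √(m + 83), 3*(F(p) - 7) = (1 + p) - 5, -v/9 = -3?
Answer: 12*√195 ≈ 167.57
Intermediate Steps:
v = 27 (v = -9*(-3) = 27)
F(p) = 17/3 + p/3 (F(p) = 7 + ((1 + p) - 5)/3 = 7 + (-4 + p)/3 = 7 + (-4/3 + p/3) = 17/3 + p/3)
T(m) = √(83 + m)
C = -1 (C = -2 + 1 = -1)
z(L) = -18*L (z(L) = ((L*27)*(-2))/3 = ((27*L)*(-2))/3 = (-54*L)/3 = -18*L)
z(C)*T(F(-6)) = (-18*(-1))*√(83 + (17/3 + (⅓)*(-6))) = 18*√(83 + (17/3 - 2)) = 18*√(83 + 11/3) = 18*√(260/3) = 18*(2*√195/3) = 12*√195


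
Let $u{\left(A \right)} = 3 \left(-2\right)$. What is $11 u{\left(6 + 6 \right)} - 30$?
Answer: $-96$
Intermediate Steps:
$u{\left(A \right)} = -6$
$11 u{\left(6 + 6 \right)} - 30 = 11 \left(-6\right) - 30 = -66 - 30 = -96$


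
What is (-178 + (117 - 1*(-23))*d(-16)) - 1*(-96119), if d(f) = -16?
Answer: 93701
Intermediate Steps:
(-178 + (117 - 1*(-23))*d(-16)) - 1*(-96119) = (-178 + (117 - 1*(-23))*(-16)) - 1*(-96119) = (-178 + (117 + 23)*(-16)) + 96119 = (-178 + 140*(-16)) + 96119 = (-178 - 2240) + 96119 = -2418 + 96119 = 93701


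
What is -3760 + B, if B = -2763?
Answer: -6523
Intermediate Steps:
-3760 + B = -3760 - 2763 = -6523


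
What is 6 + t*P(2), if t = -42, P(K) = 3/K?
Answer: -57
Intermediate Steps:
6 + t*P(2) = 6 - 126/2 = 6 - 42*3/2 = 6 - 63 = -57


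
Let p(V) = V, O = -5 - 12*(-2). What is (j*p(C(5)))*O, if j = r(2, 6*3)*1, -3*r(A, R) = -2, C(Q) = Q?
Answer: 190/3 ≈ 63.333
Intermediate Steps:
r(A, R) = ⅔ (r(A, R) = -⅓*(-2) = ⅔)
O = 19 (O = -5 - 3*(-8) = -5 + 24 = 19)
j = ⅔ (j = (⅔)*1 = ⅔ ≈ 0.66667)
(j*p(C(5)))*O = ((⅔)*5)*19 = (10/3)*19 = 190/3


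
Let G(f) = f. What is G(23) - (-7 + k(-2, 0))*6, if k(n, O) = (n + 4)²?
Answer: 41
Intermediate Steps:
k(n, O) = (4 + n)²
G(23) - (-7 + k(-2, 0))*6 = 23 - (-7 + (4 - 2)²)*6 = 23 - (-7 + 2²)*6 = 23 - (-7 + 4)*6 = 23 - (-3)*6 = 23 - 1*(-18) = 23 + 18 = 41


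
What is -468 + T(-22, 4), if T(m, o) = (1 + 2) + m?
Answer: -487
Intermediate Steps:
T(m, o) = 3 + m
-468 + T(-22, 4) = -468 + (3 - 22) = -468 - 19 = -487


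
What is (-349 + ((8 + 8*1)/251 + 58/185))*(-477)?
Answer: 7721817669/46435 ≈ 1.6629e+5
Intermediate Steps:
(-349 + ((8 + 8*1)/251 + 58/185))*(-477) = (-349 + ((8 + 8)*(1/251) + 58*(1/185)))*(-477) = (-349 + (16*(1/251) + 58/185))*(-477) = (-349 + (16/251 + 58/185))*(-477) = (-349 + 17518/46435)*(-477) = -16188297/46435*(-477) = 7721817669/46435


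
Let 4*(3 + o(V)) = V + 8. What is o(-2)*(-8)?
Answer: 12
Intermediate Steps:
o(V) = -1 + V/4 (o(V) = -3 + (V + 8)/4 = -3 + (8 + V)/4 = -3 + (2 + V/4) = -1 + V/4)
o(-2)*(-8) = (-1 + (1/4)*(-2))*(-8) = (-1 - 1/2)*(-8) = -3/2*(-8) = 12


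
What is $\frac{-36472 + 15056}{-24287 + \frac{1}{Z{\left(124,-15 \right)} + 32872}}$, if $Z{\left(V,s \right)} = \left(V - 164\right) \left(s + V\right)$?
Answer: $\frac{610612992}{692470943} \approx 0.88179$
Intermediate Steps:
$Z{\left(V,s \right)} = \left(-164 + V\right) \left(V + s\right)$
$\frac{-36472 + 15056}{-24287 + \frac{1}{Z{\left(124,-15 \right)} + 32872}} = \frac{-36472 + 15056}{-24287 + \frac{1}{\left(124^{2} - 20336 - -2460 + 124 \left(-15\right)\right) + 32872}} = - \frac{21416}{-24287 + \frac{1}{\left(15376 - 20336 + 2460 - 1860\right) + 32872}} = - \frac{21416}{-24287 + \frac{1}{-4360 + 32872}} = - \frac{21416}{-24287 + \frac{1}{28512}} = - \frac{21416}{- \frac{692470943}{28512}} = \left(-21416\right) \left(- \frac{28512}{692470943}\right) = \frac{610612992}{692470943}$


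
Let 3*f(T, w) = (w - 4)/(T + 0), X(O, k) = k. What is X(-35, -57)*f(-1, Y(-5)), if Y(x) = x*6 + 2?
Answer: -608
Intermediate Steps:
Y(x) = 2 + 6*x (Y(x) = 6*x + 2 = 2 + 6*x)
f(T, w) = (-4 + w)/(3*T) (f(T, w) = ((w - 4)/(T + 0))/3 = ((-4 + w)/T)/3 = (-4 + w)/(3*T))
X(-35, -57)*f(-1, Y(-5)) = -19*(-4 + (2 + 6*(-5)))/(-1) = -19*(-1)*(-4 + (2 - 30)) = -19*(-1)*(-4 - 28) = -19*(-1)*(-32) = -57*32/3 = -608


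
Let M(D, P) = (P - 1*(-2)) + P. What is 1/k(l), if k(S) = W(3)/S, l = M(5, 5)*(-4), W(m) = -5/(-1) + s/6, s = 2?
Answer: -9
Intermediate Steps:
W(m) = 16/3 (W(m) = -5/(-1) + 2/6 = -5*(-1) + 2*(⅙) = 5 + ⅓ = 16/3)
M(D, P) = 2 + 2*P (M(D, P) = (P + 2) + P = (2 + P) + P = 2 + 2*P)
l = -48 (l = (2 + 2*5)*(-4) = (2 + 10)*(-4) = 12*(-4) = -48)
k(S) = 16/(3*S)
1/k(l) = 1/((16/3)/(-48)) = 1/((16/3)*(-1/48)) = 1/(-⅑) = -9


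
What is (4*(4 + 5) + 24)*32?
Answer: 1920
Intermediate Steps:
(4*(4 + 5) + 24)*32 = (4*9 + 24)*32 = (36 + 24)*32 = 60*32 = 1920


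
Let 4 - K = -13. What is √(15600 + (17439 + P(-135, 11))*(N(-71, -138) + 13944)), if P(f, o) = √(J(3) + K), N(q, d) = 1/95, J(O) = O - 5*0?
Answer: √(2194746426105 + 251689390*√5)/95 ≈ 15596.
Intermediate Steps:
K = 17 (K = 4 - 1*(-13) = 4 + 13 = 17)
J(O) = O (J(O) = O + 0 = O)
N(q, d) = 1/95
P(f, o) = 2*√5 (P(f, o) = √(3 + 17) = √20 = 2*√5)
√(15600 + (17439 + P(-135, 11))*(N(-71, -138) + 13944)) = √(15600 + (17439 + 2*√5)*(1/95 + 13944)) = √(15600 + (17439 + 2*√5)*(1324681/95)) = √(15600 + (23101111959/95 + 2649362*√5/95)) = √(23102593959/95 + 2649362*√5/95)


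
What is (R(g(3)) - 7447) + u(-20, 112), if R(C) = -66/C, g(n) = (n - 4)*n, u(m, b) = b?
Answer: -7313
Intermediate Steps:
g(n) = n*(-4 + n) (g(n) = (-4 + n)*n = n*(-4 + n))
(R(g(3)) - 7447) + u(-20, 112) = (-66*1/(3*(-4 + 3)) - 7447) + 112 = (-66/(3*(-1)) - 7447) + 112 = (-66/(-3) - 7447) + 112 = (-66*(-⅓) - 7447) + 112 = (22 - 7447) + 112 = -7425 + 112 = -7313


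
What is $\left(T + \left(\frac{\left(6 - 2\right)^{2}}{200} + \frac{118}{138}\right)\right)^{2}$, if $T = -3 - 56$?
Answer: $\frac{10032426244}{2975625} \approx 3371.5$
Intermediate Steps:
$T = -59$ ($T = -3 - 56 = -59$)
$\left(T + \left(\frac{\left(6 - 2\right)^{2}}{200} + \frac{118}{138}\right)\right)^{2} = \left(-59 + \left(\frac{\left(6 - 2\right)^{2}}{200} + \frac{118}{138}\right)\right)^{2} = \left(-59 + \left(4^{2} \cdot \frac{1}{200} + 118 \cdot \frac{1}{138}\right)\right)^{2} = \left(-59 + \left(16 \cdot \frac{1}{200} + \frac{59}{69}\right)\right)^{2} = \left(-59 + \left(\frac{2}{25} + \frac{59}{69}\right)\right)^{2} = \left(-59 + \frac{1613}{1725}\right)^{2} = \left(- \frac{100162}{1725}\right)^{2} = \frac{10032426244}{2975625}$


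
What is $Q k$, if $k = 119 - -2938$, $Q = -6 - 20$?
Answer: $-79482$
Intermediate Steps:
$Q = -26$
$k = 3057$ ($k = 119 + 2938 = 3057$)
$Q k = \left(-26\right) 3057 = -79482$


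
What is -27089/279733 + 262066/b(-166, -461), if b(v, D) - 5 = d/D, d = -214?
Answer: 33795154125067/704647427 ≈ 47960.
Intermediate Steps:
b(v, D) = 5 - 214/D
-27089/279733 + 262066/b(-166, -461) = -27089/279733 + 262066/(5 - 214/(-461)) = -27089*1/279733 + 262066/(5 - 214*(-1/461)) = -27089/279733 + 262066/(5 + 214/461) = -27089/279733 + 262066/(2519/461) = -27089/279733 + 262066*(461/2519) = -27089/279733 + 120812426/2519 = 33795154125067/704647427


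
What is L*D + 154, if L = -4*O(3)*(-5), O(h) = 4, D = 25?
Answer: 2154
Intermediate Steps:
L = 80 (L = -4*4*(-5) = -16*(-5) = 80)
L*D + 154 = 80*25 + 154 = 2000 + 154 = 2154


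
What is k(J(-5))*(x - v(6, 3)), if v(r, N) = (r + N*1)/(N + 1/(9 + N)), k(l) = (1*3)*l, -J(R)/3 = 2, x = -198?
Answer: 133812/37 ≈ 3616.5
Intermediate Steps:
J(R) = -6 (J(R) = -3*2 = -6)
k(l) = 3*l
v(r, N) = (N + r)/(N + 1/(9 + N)) (v(r, N) = (r + N)/(N + 1/(9 + N)) = (N + r)/(N + 1/(9 + N)))
k(J(-5))*(x - v(6, 3)) = (3*(-6))*(-198 - (3² + 9*3 + 9*6 + 3*6)/(1 + 3² + 9*3)) = -18*(-198 - (9 + 27 + 54 + 18)/(1 + 9 + 27)) = -18*(-198 - 108/37) = -18*(-7434/37) = 133812/37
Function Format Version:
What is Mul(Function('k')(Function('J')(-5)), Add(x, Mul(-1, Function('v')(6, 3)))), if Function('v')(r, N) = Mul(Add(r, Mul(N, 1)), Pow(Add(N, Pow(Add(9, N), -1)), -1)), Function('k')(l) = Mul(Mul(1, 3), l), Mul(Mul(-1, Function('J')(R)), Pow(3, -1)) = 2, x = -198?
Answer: Rational(133812, 37) ≈ 3616.5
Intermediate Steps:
Function('J')(R) = -6 (Function('J')(R) = Mul(-3, 2) = -6)
Function('k')(l) = Mul(3, l)
Function('v')(r, N) = Mul(Pow(Add(N, Pow(Add(9, N), -1)), -1), Add(N, r)) (Function('v')(r, N) = Mul(Add(r, N), Pow(Add(N, Pow(Add(9, N), -1)), -1)) = Mul(Add(N, r), Pow(Add(N, Pow(Add(9, N), -1)), -1)) = Mul(Pow(Add(N, Pow(Add(9, N), -1)), -1), Add(N, r)))
Mul(Function('k')(Function('J')(-5)), Add(x, Mul(-1, Function('v')(6, 3)))) = Mul(Mul(3, -6), Add(-198, Mul(-1, Mul(Pow(Add(1, Pow(3, 2), Mul(9, 3)), -1), Add(Pow(3, 2), Mul(9, 3), Mul(9, 6), Mul(3, 6)))))) = Mul(-18, Add(-198, Mul(-1, Mul(Pow(Add(1, 9, 27), -1), Add(9, 27, 54, 18))))) = Mul(-18, Add(-198, Mul(-1, Mul(Pow(37, -1), 108)))) = Mul(-18, Add(-198, Mul(-1, Mul(Rational(1, 37), 108)))) = Mul(-18, Add(-198, Mul(-1, Rational(108, 37)))) = Mul(-18, Add(-198, Rational(-108, 37))) = Mul(-18, Rational(-7434, 37)) = Rational(133812, 37)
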